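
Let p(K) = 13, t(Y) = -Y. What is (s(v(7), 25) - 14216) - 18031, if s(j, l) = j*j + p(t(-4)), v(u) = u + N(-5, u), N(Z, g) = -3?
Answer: -32218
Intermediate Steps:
v(u) = -3 + u (v(u) = u - 3 = -3 + u)
s(j, l) = 13 + j² (s(j, l) = j*j + 13 = j² + 13 = 13 + j²)
(s(v(7), 25) - 14216) - 18031 = ((13 + (-3 + 7)²) - 14216) - 18031 = ((13 + 4²) - 14216) - 18031 = ((13 + 16) - 14216) - 18031 = (29 - 14216) - 18031 = -14187 - 18031 = -32218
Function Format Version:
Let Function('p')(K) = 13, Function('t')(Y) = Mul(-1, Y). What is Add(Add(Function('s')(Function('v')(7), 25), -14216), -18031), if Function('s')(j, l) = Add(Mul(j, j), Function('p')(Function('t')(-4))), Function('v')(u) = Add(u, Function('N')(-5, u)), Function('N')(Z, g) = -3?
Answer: -32218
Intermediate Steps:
Function('v')(u) = Add(-3, u) (Function('v')(u) = Add(u, -3) = Add(-3, u))
Function('s')(j, l) = Add(13, Pow(j, 2)) (Function('s')(j, l) = Add(Mul(j, j), 13) = Add(Pow(j, 2), 13) = Add(13, Pow(j, 2)))
Add(Add(Function('s')(Function('v')(7), 25), -14216), -18031) = Add(Add(Add(13, Pow(Add(-3, 7), 2)), -14216), -18031) = Add(Add(Add(13, Pow(4, 2)), -14216), -18031) = Add(Add(Add(13, 16), -14216), -18031) = Add(Add(29, -14216), -18031) = Add(-14187, -18031) = -32218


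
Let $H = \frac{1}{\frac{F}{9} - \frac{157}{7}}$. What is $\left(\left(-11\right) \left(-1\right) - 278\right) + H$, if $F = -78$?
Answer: $- \frac{174372}{653} \approx -267.03$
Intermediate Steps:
$H = - \frac{21}{653}$ ($H = \frac{1}{- \frac{78}{9} - \frac{157}{7}} = \frac{1}{\left(-78\right) \frac{1}{9} - \frac{157}{7}} = \frac{1}{- \frac{26}{3} - \frac{157}{7}} = \frac{1}{- \frac{653}{21}} = - \frac{21}{653} \approx -0.032159$)
$\left(\left(-11\right) \left(-1\right) - 278\right) + H = \left(\left(-11\right) \left(-1\right) - 278\right) - \frac{21}{653} = \left(11 - 278\right) - \frac{21}{653} = -267 - \frac{21}{653} = - \frac{174372}{653}$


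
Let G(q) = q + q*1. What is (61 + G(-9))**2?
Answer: 1849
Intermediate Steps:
G(q) = 2*q (G(q) = q + q = 2*q)
(61 + G(-9))**2 = (61 + 2*(-9))**2 = (61 - 18)**2 = 43**2 = 1849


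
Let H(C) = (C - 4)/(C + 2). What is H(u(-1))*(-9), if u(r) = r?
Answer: 45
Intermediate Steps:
H(C) = (-4 + C)/(2 + C)
H(u(-1))*(-9) = ((-4 - 1)/(2 - 1))*(-9) = (-5/1)*(-9) = (1*(-5))*(-9) = -5*(-9) = 45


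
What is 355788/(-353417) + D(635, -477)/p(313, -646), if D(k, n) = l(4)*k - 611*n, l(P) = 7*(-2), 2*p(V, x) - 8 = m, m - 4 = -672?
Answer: -9088896119/10602510 ≈ -857.24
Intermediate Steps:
m = -668 (m = 4 - 672 = -668)
p(V, x) = -330 (p(V, x) = 4 + (1/2)*(-668) = 4 - 334 = -330)
l(P) = -14
D(k, n) = -611*n - 14*k (D(k, n) = -14*k - 611*n = -611*n - 14*k)
355788/(-353417) + D(635, -477)/p(313, -646) = 355788/(-353417) + (-611*(-477) - 14*635)/(-330) = 355788*(-1/353417) + (291447 - 8890)*(-1/330) = -355788/353417 + 282557*(-1/330) = -355788/353417 - 25687/30 = -9088896119/10602510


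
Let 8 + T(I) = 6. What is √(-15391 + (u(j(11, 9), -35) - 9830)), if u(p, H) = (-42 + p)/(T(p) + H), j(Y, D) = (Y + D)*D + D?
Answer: 2*I*√8633247/37 ≈ 158.82*I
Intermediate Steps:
j(Y, D) = D + D*(D + Y) (j(Y, D) = (D + Y)*D + D = D*(D + Y) + D = D + D*(D + Y))
T(I) = -2 (T(I) = -8 + 6 = -2)
u(p, H) = (-42 + p)/(-2 + H)
√(-15391 + (u(j(11, 9), -35) - 9830)) = √(-15391 + ((-42 + 9*(1 + 9 + 11))/(-2 - 35) - 9830)) = √(-15391 + ((-42 + 9*21)/(-37) - 9830)) = √(-15391 + (-(-42 + 189)/37 - 9830)) = √(-15391 + (-1/37*147 - 9830)) = √(-15391 + (-147/37 - 9830)) = √(-15391 - 363857/37) = √(-933324/37) = 2*I*√8633247/37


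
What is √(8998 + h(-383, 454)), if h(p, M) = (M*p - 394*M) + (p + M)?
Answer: I*√343689 ≈ 586.25*I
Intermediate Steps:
h(p, M) = p - 393*M + M*p (h(p, M) = (-394*M + M*p) + (M + p) = p - 393*M + M*p)
√(8998 + h(-383, 454)) = √(8998 + (-383 - 393*454 + 454*(-383))) = √(8998 + (-383 - 178422 - 173882)) = √(8998 - 352687) = √(-343689) = I*√343689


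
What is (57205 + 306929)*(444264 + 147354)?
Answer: 215428228812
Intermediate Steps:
(57205 + 306929)*(444264 + 147354) = 364134*591618 = 215428228812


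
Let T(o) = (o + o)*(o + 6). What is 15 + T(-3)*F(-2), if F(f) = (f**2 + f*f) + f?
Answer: -93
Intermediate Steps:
F(f) = f + 2*f**2 (F(f) = (f**2 + f**2) + f = 2*f**2 + f = f + 2*f**2)
T(o) = 2*o*(6 + o) (T(o) = (2*o)*(6 + o) = 2*o*(6 + o))
15 + T(-3)*F(-2) = 15 + (2*(-3)*(6 - 3))*(-2*(1 + 2*(-2))) = 15 + (2*(-3)*3)*(-2*(1 - 4)) = 15 - (-36)*(-3) = 15 - 18*6 = 15 - 108 = -93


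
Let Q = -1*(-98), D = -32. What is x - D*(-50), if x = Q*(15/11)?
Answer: -16130/11 ≈ -1466.4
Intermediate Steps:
Q = 98
x = 1470/11 (x = 98*(15/11) = 1470/11 ≈ 133.64)
x - D*(-50) = 1470/11 - (-32)*(-50) = 1470/11 - 1*1600 = 1470/11 - 1600 = -16130/11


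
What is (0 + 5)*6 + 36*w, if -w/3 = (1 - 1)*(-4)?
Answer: 30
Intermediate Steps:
w = 0 (w = -3*(1 - 1)*(-4) = -0*(-4) = -3*0 = 0)
(0 + 5)*6 + 36*w = (0 + 5)*6 + 36*0 = 5*6 + 0 = 30 + 0 = 30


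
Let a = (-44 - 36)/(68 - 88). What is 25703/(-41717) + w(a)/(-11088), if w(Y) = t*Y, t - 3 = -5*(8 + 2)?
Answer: -69288017/115639524 ≈ -0.59917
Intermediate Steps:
t = -47 (t = 3 - 5*(8 + 2) = 3 - 5*10 = 3 - 50 = -47)
a = 4 (a = -80/(-20) = -80*(-1/20) = 4)
w(Y) = -47*Y
25703/(-41717) + w(a)/(-11088) = 25703/(-41717) - 47*4/(-11088) = 25703*(-1/41717) - 188*(-1/11088) = -25703/41717 + 47/2772 = -69288017/115639524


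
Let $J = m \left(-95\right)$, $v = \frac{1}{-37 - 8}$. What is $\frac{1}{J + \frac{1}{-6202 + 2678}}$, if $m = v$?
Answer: $\frac{31716}{66947} \approx 0.47375$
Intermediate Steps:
$v = - \frac{1}{45}$ ($v = \frac{1}{-45} = - \frac{1}{45} \approx -0.022222$)
$m = - \frac{1}{45} \approx -0.022222$
$J = \frac{19}{9}$ ($J = \left(- \frac{1}{45}\right) \left(-95\right) = \frac{19}{9} \approx 2.1111$)
$\frac{1}{J + \frac{1}{-6202 + 2678}} = \frac{1}{\frac{19}{9} + \frac{1}{-6202 + 2678}} = \frac{1}{\frac{19}{9} + \frac{1}{-3524}} = \frac{1}{\frac{19}{9} - \frac{1}{3524}} = \frac{1}{\frac{66947}{31716}} = \frac{31716}{66947}$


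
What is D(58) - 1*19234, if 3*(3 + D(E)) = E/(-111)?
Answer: -6405979/333 ≈ -19237.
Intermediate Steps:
D(E) = -3 - E/333 (D(E) = -3 + (E/(-111))/3 = -3 + (E*(-1/111))/3 = -3 + (-E/111)/3 = -3 - E/333)
D(58) - 1*19234 = (-3 - 1/333*58) - 1*19234 = (-3 - 58/333) - 19234 = -1057/333 - 19234 = -6405979/333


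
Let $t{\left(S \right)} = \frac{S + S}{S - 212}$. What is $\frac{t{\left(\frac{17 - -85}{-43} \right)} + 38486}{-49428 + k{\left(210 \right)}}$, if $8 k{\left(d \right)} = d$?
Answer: $- \frac{709528304}{910770663} \approx -0.77904$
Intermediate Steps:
$k{\left(d \right)} = \frac{d}{8}$
$t{\left(S \right)} = \frac{2 S}{-212 + S}$
$\frac{t{\left(\frac{17 - -85}{-43} \right)} + 38486}{-49428 + k{\left(210 \right)}} = \frac{\frac{2 \frac{17 - -85}{-43}}{-212 + \frac{17 - -85}{-43}} + 38486}{-49428 + \frac{1}{8} \cdot 210} = \frac{\frac{2 \left(17 + 85\right) \left(- \frac{1}{43}\right)}{-212 + \left(17 + 85\right) \left(- \frac{1}{43}\right)} + 38486}{-49428 + \frac{105}{4}} = \frac{\frac{2 \cdot 102 \left(- \frac{1}{43}\right)}{-212 + 102 \left(- \frac{1}{43}\right)} + 38486}{- \frac{197607}{4}} = \left(2 \left(- \frac{102}{43}\right) \frac{1}{-212 - \frac{102}{43}} + 38486\right) \left(- \frac{4}{197607}\right) = \left(2 \left(- \frac{102}{43}\right) \frac{1}{- \frac{9218}{43}} + 38486\right) \left(- \frac{4}{197607}\right) = \left(2 \left(- \frac{102}{43}\right) \left(- \frac{43}{9218}\right) + 38486\right) \left(- \frac{4}{197607}\right) = \left(\frac{102}{4609} + 38486\right) \left(- \frac{4}{197607}\right) = \frac{177382076}{4609} \left(- \frac{4}{197607}\right) = - \frac{709528304}{910770663}$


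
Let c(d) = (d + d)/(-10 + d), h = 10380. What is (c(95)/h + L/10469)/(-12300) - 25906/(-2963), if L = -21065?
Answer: 294330370098879557/33663420494163000 ≈ 8.7433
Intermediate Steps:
c(d) = 2*d/(-10 + d) (c(d) = (2*d)/(-10 + d) = 2*d/(-10 + d))
(c(95)/h + L/10469)/(-12300) - 25906/(-2963) = ((2*95/(-10 + 95))/10380 - 21065/10469)/(-12300) - 25906/(-2963) = ((2*95/85)*(1/10380) - 21065*1/10469)*(-1/12300) - 25906*(-1/2963) = ((2*95*(1/85))*(1/10380) - 21065/10469)*(-1/12300) + 25906/2963 = ((38/17)*(1/10380) - 21065/10469)*(-1/12300) + 25906/2963 = (19/88230 - 21065/10469)*(-1/12300) + 25906/2963 = -1858366039/923679870*(-1/12300) + 25906/2963 = 1858366039/11361262401000 + 25906/2963 = 294330370098879557/33663420494163000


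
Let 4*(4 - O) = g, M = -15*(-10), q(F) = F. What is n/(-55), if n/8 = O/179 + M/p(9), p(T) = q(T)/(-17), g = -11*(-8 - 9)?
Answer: 1218226/29535 ≈ 41.247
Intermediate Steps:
M = 150
g = 187 (g = -11*(-17) = 187)
O = -171/4 (O = 4 - 1/4*187 = 4 - 187/4 = -171/4 ≈ -42.750)
p(T) = -T/17 (p(T) = T/(-17) = T*(-1/17) = -T/17)
n = -1218226/537 (n = 8*(-171/4/179 + 150/((-1/17*9))) = 8*(-171/4*1/179 + 150/(-9/17)) = 8*(-171/716 + 150*(-17/9)) = 8*(-171/716 - 850/3) = 8*(-609113/2148) = -1218226/537 ≈ -2268.6)
n/(-55) = -1218226/537/(-55) = -1218226/537*(-1/55) = 1218226/29535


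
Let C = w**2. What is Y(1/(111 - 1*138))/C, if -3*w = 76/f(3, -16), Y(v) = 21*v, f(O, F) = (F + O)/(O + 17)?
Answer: -1183/2310400 ≈ -0.00051203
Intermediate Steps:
f(O, F) = (F + O)/(17 + O)
w = 1520/39 (w = -76/(3*((-16 + 3)/(17 + 3))) = -76/(3*(-13/20)) = -76*(-20)/(3*13) = -1/3*(-1520/13) = 1520/39 ≈ 38.974)
C = 2310400/1521 (C = (1520/39)**2 = 2310400/1521 ≈ 1519.0)
Y(1/(111 - 1*138))/C = (21/(111 - 1*138))/(2310400/1521) = (21/(111 - 138))*(1521/2310400) = (21/(-27))*(1521/2310400) = (21*(-1/27))*(1521/2310400) = -7/9*1521/2310400 = -1183/2310400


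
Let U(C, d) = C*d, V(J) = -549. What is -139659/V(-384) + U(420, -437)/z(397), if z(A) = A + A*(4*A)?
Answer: 4190511547/16491777 ≈ 254.10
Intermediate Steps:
z(A) = A + 4*A²
-139659/V(-384) + U(420, -437)/z(397) = -139659/(-549) + (420*(-437))/((397*(1 + 4*397))) = -139659*(-1/549) - 183540*1/(397*(1 + 1588)) = 46553/183 - 183540/(397*1589) = 46553/183 - 183540/630833 = 46553/183 - 183540*1/630833 = 46553/183 - 26220/90119 = 4190511547/16491777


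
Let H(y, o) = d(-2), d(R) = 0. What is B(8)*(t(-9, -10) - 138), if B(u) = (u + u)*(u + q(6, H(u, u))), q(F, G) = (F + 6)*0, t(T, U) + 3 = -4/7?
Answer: -126848/7 ≈ -18121.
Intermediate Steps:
t(T, U) = -25/7 (t(T, U) = -3 - 4/7 = -25/7)
H(y, o) = 0
q(F, G) = 0 (q(F, G) = (6 + F)*0 = 0)
B(u) = 2*u² (B(u) = (u + u)*(u + 0) = (2*u)*u = 2*u²)
B(8)*(t(-9, -10) - 138) = (2*8²)*(-25/7 - 138) = (2*64)*(-991/7) = 128*(-991/7) = -126848/7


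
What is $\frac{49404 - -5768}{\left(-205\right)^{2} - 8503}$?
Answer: $\frac{27586}{16761} \approx 1.6458$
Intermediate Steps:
$\frac{49404 - -5768}{\left(-205\right)^{2} - 8503} = \frac{49404 + 5768}{42025 - 8503} = \frac{55172}{33522} = 55172 \cdot \frac{1}{33522} = \frac{27586}{16761}$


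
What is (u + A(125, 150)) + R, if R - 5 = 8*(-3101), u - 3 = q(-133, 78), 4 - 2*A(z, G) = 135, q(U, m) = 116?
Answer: -49499/2 ≈ -24750.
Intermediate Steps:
A(z, G) = -131/2 (A(z, G) = 2 - 1/2*135 = 2 - 135/2 = -131/2)
u = 119 (u = 3 + 116 = 119)
R = -24803 (R = 5 + 8*(-3101) = 5 - 24808 = -24803)
(u + A(125, 150)) + R = (119 - 131/2) - 24803 = 107/2 - 24803 = -49499/2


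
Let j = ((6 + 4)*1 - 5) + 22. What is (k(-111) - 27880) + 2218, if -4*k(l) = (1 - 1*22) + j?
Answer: -51327/2 ≈ -25664.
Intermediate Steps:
j = 27 (j = (10*1 - 5) + 22 = (10 - 5) + 22 = 5 + 22 = 27)
k(l) = -3/2 (k(l) = -((1 - 1*22) + 27)/4 = -((1 - 22) + 27)/4 = -(-21 + 27)/4 = -¼*6 = -3/2)
(k(-111) - 27880) + 2218 = (-3/2 - 27880) + 2218 = -55763/2 + 2218 = -51327/2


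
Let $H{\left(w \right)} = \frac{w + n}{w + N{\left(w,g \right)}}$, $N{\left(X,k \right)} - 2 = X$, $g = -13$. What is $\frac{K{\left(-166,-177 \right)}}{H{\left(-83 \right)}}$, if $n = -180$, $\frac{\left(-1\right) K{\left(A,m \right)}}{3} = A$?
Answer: $\frac{81672}{263} \approx 310.54$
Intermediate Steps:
$N{\left(X,k \right)} = 2 + X$
$K{\left(A,m \right)} = - 3 A$
$H{\left(w \right)} = \frac{-180 + w}{2 + 2 w}$ ($H{\left(w \right)} = \frac{w - 180}{w + \left(2 + w\right)} = \frac{-180 + w}{2 + 2 w}$)
$\frac{K{\left(-166,-177 \right)}}{H{\left(-83 \right)}} = \frac{\left(-3\right) \left(-166\right)}{\frac{1}{2} \frac{1}{1 - 83} \left(-180 - 83\right)} = \frac{498}{\frac{1}{2} \frac{1}{-82} \left(-263\right)} = \frac{498}{\frac{1}{2} \left(- \frac{1}{82}\right) \left(-263\right)} = \frac{498}{\frac{263}{164}} = 498 \cdot \frac{164}{263} = \frac{81672}{263}$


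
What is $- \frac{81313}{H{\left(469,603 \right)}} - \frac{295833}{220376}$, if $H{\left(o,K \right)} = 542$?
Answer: $- \frac{9039887587}{59721896} \approx -151.37$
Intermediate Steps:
$- \frac{81313}{H{\left(469,603 \right)}} - \frac{295833}{220376} = - \frac{81313}{542} - \frac{295833}{220376} = - \frac{9039887587}{59721896}$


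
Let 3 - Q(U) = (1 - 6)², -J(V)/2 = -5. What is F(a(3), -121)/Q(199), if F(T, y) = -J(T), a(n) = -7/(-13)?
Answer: 5/11 ≈ 0.45455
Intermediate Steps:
J(V) = 10 (J(V) = -2*(-5) = 10)
a(n) = 7/13 (a(n) = -7*(-1/13) = 7/13)
F(T, y) = -10 (F(T, y) = -1*10 = -10)
Q(U) = -22 (Q(U) = 3 - (1 - 6)² = 3 - 1*(-5)² = 3 - 1*25 = 3 - 25 = -22)
F(a(3), -121)/Q(199) = -10/(-22) = -10*(-1/22) = 5/11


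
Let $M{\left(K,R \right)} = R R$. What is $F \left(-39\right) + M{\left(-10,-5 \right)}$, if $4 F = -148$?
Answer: $1468$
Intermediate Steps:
$F = -37$ ($F = \frac{1}{4} \left(-148\right) = -37$)
$M{\left(K,R \right)} = R^{2}$
$F \left(-39\right) + M{\left(-10,-5 \right)} = \left(-37\right) \left(-39\right) + \left(-5\right)^{2} = 1443 + 25 = 1468$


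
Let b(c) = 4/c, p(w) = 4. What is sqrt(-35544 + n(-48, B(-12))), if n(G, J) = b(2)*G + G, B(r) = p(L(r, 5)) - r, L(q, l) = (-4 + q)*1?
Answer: 2*I*sqrt(8922) ≈ 188.91*I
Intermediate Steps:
L(q, l) = -4 + q
B(r) = 4 - r
n(G, J) = 3*G (n(G, J) = (4/2)*G + G = (4*(1/2))*G + G = 2*G + G = 3*G)
sqrt(-35544 + n(-48, B(-12))) = sqrt(-35544 + 3*(-48)) = sqrt(-35544 - 144) = sqrt(-35688) = 2*I*sqrt(8922)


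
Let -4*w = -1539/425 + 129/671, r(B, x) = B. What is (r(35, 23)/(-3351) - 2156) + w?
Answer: -2059510584614/955621425 ≈ -2155.2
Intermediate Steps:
w = 244461/285175 (w = -(-1539/425 + 129/671)/4 = -1/4*(-977844/285175) = 244461/285175 ≈ 0.85723)
(r(35, 23)/(-3351) - 2156) + w = (35/(-3351) - 2156) + 244461/285175 = (35*(-1/3351) - 2156) + 244461/285175 = (-35/3351 - 2156) + 244461/285175 = -7224791/3351 + 244461/285175 = -2059510584614/955621425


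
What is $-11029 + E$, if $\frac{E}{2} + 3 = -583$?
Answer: $-12201$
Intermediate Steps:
$E = -1172$ ($E = -6 + 2 \left(-583\right) = -6 - 1166 = -1172$)
$-11029 + E = -11029 - 1172 = -12201$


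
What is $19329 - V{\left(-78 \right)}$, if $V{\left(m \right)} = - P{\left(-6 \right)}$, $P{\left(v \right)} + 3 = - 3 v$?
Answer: $19344$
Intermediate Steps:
$P{\left(v \right)} = -3 - 3 v$
$V{\left(m \right)} = -15$ ($V{\left(m \right)} = - (-3 - -18) = - (-3 + 18) = \left(-1\right) 15 = -15$)
$19329 - V{\left(-78 \right)} = 19329 - -15 = 19329 + 15 = 19344$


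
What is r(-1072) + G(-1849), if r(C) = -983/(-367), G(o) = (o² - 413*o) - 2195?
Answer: 1534150164/367 ≈ 4.1802e+6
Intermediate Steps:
G(o) = -2195 + o² - 413*o
r(C) = 983/367 (r(C) = -983*(-1/367) = 983/367)
r(-1072) + G(-1849) = 983/367 + (-2195 + (-1849)² - 413*(-1849)) = 983/367 + (-2195 + 3418801 + 763637) = 983/367 + 4180243 = 1534150164/367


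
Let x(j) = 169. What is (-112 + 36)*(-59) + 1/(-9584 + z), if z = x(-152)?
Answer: 42216859/9415 ≈ 4484.0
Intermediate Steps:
z = 169
(-112 + 36)*(-59) + 1/(-9584 + z) = (-112 + 36)*(-59) + 1/(-9584 + 169) = -76*(-59) + 1/(-9415) = 4484 - 1/9415 = 42216859/9415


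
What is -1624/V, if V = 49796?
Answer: -406/12449 ≈ -0.032613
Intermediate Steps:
-1624/V = -1624/49796 = -1624*1/49796 = -406/12449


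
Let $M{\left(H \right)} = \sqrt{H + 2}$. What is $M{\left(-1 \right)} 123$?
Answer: $123$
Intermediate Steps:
$M{\left(H \right)} = \sqrt{2 + H}$
$M{\left(-1 \right)} 123 = \sqrt{2 - 1} \cdot 123 = \sqrt{1} \cdot 123 = 1 \cdot 123 = 123$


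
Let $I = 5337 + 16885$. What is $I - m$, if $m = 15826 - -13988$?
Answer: $-7592$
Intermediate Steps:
$m = 29814$ ($m = 15826 + 13988 = 29814$)
$I = 22222$
$I - m = 22222 - 29814 = -7592$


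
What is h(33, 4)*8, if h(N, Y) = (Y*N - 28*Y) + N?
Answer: 424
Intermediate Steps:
h(N, Y) = N - 28*Y + N*Y (h(N, Y) = (N*Y - 28*Y) + N = (-28*Y + N*Y) + N = N - 28*Y + N*Y)
h(33, 4)*8 = (33 - 28*4 + 33*4)*8 = (33 - 112 + 132)*8 = 53*8 = 424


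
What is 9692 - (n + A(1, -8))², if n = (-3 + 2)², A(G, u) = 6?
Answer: 9643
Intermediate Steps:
n = 1 (n = (-1)² = 1)
9692 - (n + A(1, -8))² = 9692 - (1 + 6)² = 9692 - 1*7² = 9692 - 1*49 = 9692 - 49 = 9643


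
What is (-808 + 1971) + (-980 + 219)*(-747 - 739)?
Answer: 1132009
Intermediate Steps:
(-808 + 1971) + (-980 + 219)*(-747 - 739) = 1163 - 761*(-1486) = 1163 + 1130846 = 1132009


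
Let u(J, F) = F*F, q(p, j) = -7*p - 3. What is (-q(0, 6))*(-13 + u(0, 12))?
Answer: 393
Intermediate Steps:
q(p, j) = -3 - 7*p
u(J, F) = F**2
(-q(0, 6))*(-13 + u(0, 12)) = (-(-3 - 7*0))*(-13 + 12**2) = (-(-3 + 0))*(-13 + 144) = -1*(-3)*131 = 3*131 = 393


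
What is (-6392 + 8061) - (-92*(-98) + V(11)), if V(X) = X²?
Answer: -7468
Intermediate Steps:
(-6392 + 8061) - (-92*(-98) + V(11)) = (-6392 + 8061) - (-92*(-98) + 11²) = 1669 - (9016 + 121) = 1669 - 1*9137 = 1669 - 9137 = -7468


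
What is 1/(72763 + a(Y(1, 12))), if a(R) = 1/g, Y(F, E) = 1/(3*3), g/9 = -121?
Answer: 1089/79238906 ≈ 1.3743e-5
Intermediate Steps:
g = -1089 (g = 9*(-121) = -1089)
Y(F, E) = ⅑ (Y(F, E) = 1/9 = ⅑)
a(R) = -1/1089 (a(R) = 1/(-1089) = -1/1089)
1/(72763 + a(Y(1, 12))) = 1/(72763 - 1/1089) = 1/(79238906/1089) = 1089/79238906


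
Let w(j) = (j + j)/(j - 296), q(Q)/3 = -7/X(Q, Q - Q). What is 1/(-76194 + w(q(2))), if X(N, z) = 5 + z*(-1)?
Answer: -1501/114367152 ≈ -1.3124e-5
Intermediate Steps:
X(N, z) = 5 - z
q(Q) = -21/5 (q(Q) = 3*(-7/(5 - (Q - Q))) = 3*(-7/(5 - 1*0)) = 3*(-7/(5 + 0)) = 3*(-7/5) = -21/5)
w(j) = 2*j/(-296 + j) (w(j) = (2*j)/(-296 + j) = 2*j/(-296 + j))
1/(-76194 + w(q(2))) = 1/(-76194 + 2*(-21/5)/(-296 - 21/5)) = 1/(-76194 + 2*(-21/5)/(-1501/5)) = 1/(-76194 + 2*(-21/5)*(-5/1501)) = 1/(-76194 + 42/1501) = 1/(-114367152/1501) = -1501/114367152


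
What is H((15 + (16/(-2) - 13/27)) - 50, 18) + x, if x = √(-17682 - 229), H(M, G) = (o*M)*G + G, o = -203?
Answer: 476698/3 + I*√17911 ≈ 1.589e+5 + 133.83*I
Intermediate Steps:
H(M, G) = G - 203*G*M (H(M, G) = (-203*M)*G + G = -203*G*M + G = G - 203*G*M)
x = I*√17911 (x = √(-17911) = I*√17911 ≈ 133.83*I)
H((15 + (16/(-2) - 13/27)) - 50, 18) + x = 18*(1 - 203*((15 + (16/(-2) - 13/27)) - 50)) + I*√17911 = 18*(1 - 203*((15 + (16*(-½) - 13*1/27)) - 50)) + I*√17911 = 18*(1 - 203*((15 + (-8 - 13/27)) - 50)) + I*√17911 = 18*(1 - 203*((15 - 229/27) - 50)) + I*√17911 = 18*(1 - 203*(176/27 - 50)) + I*√17911 = 18*(1 - 203*(-1174/27)) + I*√17911 = 18*(1 + 238322/27) + I*√17911 = 18*(238349/27) + I*√17911 = 476698/3 + I*√17911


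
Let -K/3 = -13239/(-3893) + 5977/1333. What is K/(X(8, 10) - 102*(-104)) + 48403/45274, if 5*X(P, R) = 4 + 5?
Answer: 103078417375747/96616413276986 ≈ 1.0669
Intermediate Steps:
X(P, R) = 9/5 (X(P, R) = (4 + 5)/5 = (⅕)*9 = 9/5)
K = -2854608/120683 (K = -3*(-13239/(-3893) + 5977/1333) = -3*(-13239*(-1/3893) + 5977*(1/1333)) = -3*(13239/3893 + 139/31) = -3*951536/120683 = -2854608/120683 ≈ -23.654)
K/(X(8, 10) - 102*(-104)) + 48403/45274 = -2854608/(120683*(9/5 - 102*(-104))) + 48403/45274 = -2854608/(120683*(9/5 + 10608)) + 48403*(1/45274) = -2854608/(120683*53049/5) + 48403/45274 = -2854608/120683*5/53049 + 48403/45274 = -4757680/2134037489 + 48403/45274 = 103078417375747/96616413276986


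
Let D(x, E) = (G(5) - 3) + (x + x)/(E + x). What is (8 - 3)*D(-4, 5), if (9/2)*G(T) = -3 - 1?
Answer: -535/9 ≈ -59.444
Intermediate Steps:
G(T) = -8/9 (G(T) = 2*(-3 - 1)/9 = (2/9)*(-4) = -8/9)
D(x, E) = -35/9 + 2*x/(E + x) (D(x, E) = (-8/9 - 3) + (x + x)/(E + x) = -35/9 + (2*x)/(E + x) = -35/9 + 2*x/(E + x))
(8 - 3)*D(-4, 5) = (8 - 3)*((-35*5 - 17*(-4))/(9*(5 - 4))) = 5*((1/9)*(-175 + 68)/1) = 5*((1/9)*1*(-107)) = 5*(-107/9) = -535/9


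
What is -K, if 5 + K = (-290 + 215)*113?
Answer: 8480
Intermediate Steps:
K = -8480 (K = -5 + (-290 + 215)*113 = -5 - 75*113 = -5 - 8475 = -8480)
-K = -1*(-8480) = 8480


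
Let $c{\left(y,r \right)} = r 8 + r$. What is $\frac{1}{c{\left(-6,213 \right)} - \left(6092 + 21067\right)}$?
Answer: $- \frac{1}{25242} \approx -3.9616 \cdot 10^{-5}$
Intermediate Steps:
$c{\left(y,r \right)} = 9 r$ ($c{\left(y,r \right)} = 8 r + r = 9 r$)
$\frac{1}{c{\left(-6,213 \right)} - \left(6092 + 21067\right)} = \frac{1}{9 \cdot 213 - \left(6092 + 21067\right)} = \frac{1}{1917 - 27159} = \frac{1}{-25242} = - \frac{1}{25242}$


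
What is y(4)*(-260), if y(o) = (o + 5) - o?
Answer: -1300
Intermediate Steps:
y(o) = 5 (y(o) = (5 + o) - o = 5)
y(4)*(-260) = 5*(-260) = -1300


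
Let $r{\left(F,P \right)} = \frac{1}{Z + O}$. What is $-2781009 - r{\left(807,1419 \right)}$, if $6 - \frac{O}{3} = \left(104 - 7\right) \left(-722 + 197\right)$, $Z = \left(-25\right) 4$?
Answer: $- \frac{424640607238}{152693} \approx -2.781 \cdot 10^{6}$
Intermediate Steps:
$Z = -100$
$O = 152793$ ($O = 18 - 3 \left(104 - 7\right) \left(-722 + 197\right) = 18 - 3 \cdot 97 \left(-525\right) = 18 - -152775 = 18 + 152775 = 152793$)
$r{\left(F,P \right)} = \frac{1}{152693}$ ($r{\left(F,P \right)} = \frac{1}{-100 + 152793} = \frac{1}{152693}$)
$-2781009 - r{\left(807,1419 \right)} = -2781009 - \frac{1}{152693} = - \frac{424640607238}{152693}$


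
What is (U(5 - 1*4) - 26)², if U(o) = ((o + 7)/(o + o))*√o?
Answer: 484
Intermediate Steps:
U(o) = (7 + o)/(2*√o) (U(o) = ((7 + o)/((2*o)))*√o = ((7 + o)*(1/(2*o)))*√o = ((7 + o)/(2*o))*√o = (7 + o)/(2*√o))
(U(5 - 1*4) - 26)² = ((7 + (5 - 1*4))/(2*√(5 - 1*4)) - 26)² = ((7 + (5 - 4))/(2*√(5 - 4)) - 26)² = ((7 + 1)/(2*√1) - 26)² = ((½)*1*8 - 26)² = (4 - 26)² = (-22)² = 484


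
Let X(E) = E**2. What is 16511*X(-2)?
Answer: 66044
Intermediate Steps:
16511*X(-2) = 16511*(-2)**2 = 16511*4 = 66044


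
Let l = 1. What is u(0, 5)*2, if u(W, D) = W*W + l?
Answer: 2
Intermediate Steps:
u(W, D) = 1 + W² (u(W, D) = W*W + 1 = W² + 1 = 1 + W²)
u(0, 5)*2 = (1 + 0²)*2 = (1 + 0)*2 = 1*2 = 2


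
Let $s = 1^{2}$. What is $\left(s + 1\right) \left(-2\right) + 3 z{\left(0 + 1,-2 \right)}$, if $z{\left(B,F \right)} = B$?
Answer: $-1$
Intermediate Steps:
$s = 1$
$\left(s + 1\right) \left(-2\right) + 3 z{\left(0 + 1,-2 \right)} = \left(1 + 1\right) \left(-2\right) + 3 \left(0 + 1\right) = 2 \left(-2\right) + 3 \cdot 1 = -4 + 3 = -1$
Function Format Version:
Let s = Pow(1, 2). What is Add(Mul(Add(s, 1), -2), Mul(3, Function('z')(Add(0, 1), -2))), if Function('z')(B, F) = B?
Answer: -1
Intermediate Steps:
s = 1
Add(Mul(Add(s, 1), -2), Mul(3, Function('z')(Add(0, 1), -2))) = Add(Mul(Add(1, 1), -2), Mul(3, Add(0, 1))) = Add(Mul(2, -2), Mul(3, 1)) = Add(-4, 3) = -1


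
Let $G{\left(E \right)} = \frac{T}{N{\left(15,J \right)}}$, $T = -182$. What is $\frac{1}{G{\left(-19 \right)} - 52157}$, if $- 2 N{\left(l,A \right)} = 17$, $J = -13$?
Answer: $- \frac{17}{886305} \approx -1.9181 \cdot 10^{-5}$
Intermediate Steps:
$N{\left(l,A \right)} = - \frac{17}{2}$ ($N{\left(l,A \right)} = \left(- \frac{1}{2}\right) 17 = - \frac{17}{2}$)
$G{\left(E \right)} = \frac{364}{17}$ ($G{\left(E \right)} = - \frac{182}{- \frac{17}{2}} = \left(-182\right) \left(- \frac{2}{17}\right) = \frac{364}{17}$)
$\frac{1}{G{\left(-19 \right)} - 52157} = \frac{1}{\frac{364}{17} - 52157} = \frac{1}{- \frac{886305}{17}} = - \frac{17}{886305}$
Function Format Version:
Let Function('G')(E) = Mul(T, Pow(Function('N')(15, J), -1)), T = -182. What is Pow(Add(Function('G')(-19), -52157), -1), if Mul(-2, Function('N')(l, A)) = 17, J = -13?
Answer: Rational(-17, 886305) ≈ -1.9181e-5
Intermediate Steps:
Function('N')(l, A) = Rational(-17, 2) (Function('N')(l, A) = Mul(Rational(-1, 2), 17) = Rational(-17, 2))
Function('G')(E) = Rational(364, 17) (Function('G')(E) = Mul(-182, Pow(Rational(-17, 2), -1)) = Mul(-182, Rational(-2, 17)) = Rational(364, 17))
Pow(Add(Function('G')(-19), -52157), -1) = Pow(Add(Rational(364, 17), -52157), -1) = Pow(Rational(-886305, 17), -1) = Rational(-17, 886305)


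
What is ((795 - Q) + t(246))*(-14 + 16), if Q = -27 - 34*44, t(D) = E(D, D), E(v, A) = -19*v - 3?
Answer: -4718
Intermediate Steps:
E(v, A) = -3 - 19*v
t(D) = -3 - 19*D
Q = -1523 (Q = -27 - 1496 = -1523)
((795 - Q) + t(246))*(-14 + 16) = ((795 - 1*(-1523)) + (-3 - 19*246))*(-14 + 16) = ((795 + 1523) + (-3 - 4674))*2 = (2318 - 4677)*2 = -2359*2 = -4718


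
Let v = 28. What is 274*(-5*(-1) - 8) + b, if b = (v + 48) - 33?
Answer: -779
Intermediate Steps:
b = 43 (b = (28 + 48) - 33 = 76 - 33 = 43)
274*(-5*(-1) - 8) + b = 274*(-5*(-1) - 8) + 43 = 274*(5 - 8) + 43 = 274*(-3) + 43 = -822 + 43 = -779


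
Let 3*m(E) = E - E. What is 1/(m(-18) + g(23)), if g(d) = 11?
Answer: 1/11 ≈ 0.090909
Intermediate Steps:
m(E) = 0 (m(E) = (E - E)/3 = (⅓)*0 = 0)
1/(m(-18) + g(23)) = 1/(0 + 11) = 1/11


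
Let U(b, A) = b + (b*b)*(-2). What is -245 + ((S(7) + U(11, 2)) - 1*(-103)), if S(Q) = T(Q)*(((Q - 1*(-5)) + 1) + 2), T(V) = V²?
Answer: 362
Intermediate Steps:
U(b, A) = b - 2*b² (U(b, A) = b + b²*(-2) = b - 2*b²)
S(Q) = Q²*(8 + Q) (S(Q) = Q²*(((Q - 1*(-5)) + 1) + 2) = Q²*(((Q + 5) + 1) + 2) = Q²*(((5 + Q) + 1) + 2) = Q²*((6 + Q) + 2) = Q²*(8 + Q))
-245 + ((S(7) + U(11, 2)) - 1*(-103)) = -245 + ((7²*(8 + 7) + 11*(1 - 2*11)) - 1*(-103)) = -245 + ((49*15 + 11*(1 - 22)) + 103) = -245 + ((735 + 11*(-21)) + 103) = -245 + ((735 - 231) + 103) = -245 + (504 + 103) = -245 + 607 = 362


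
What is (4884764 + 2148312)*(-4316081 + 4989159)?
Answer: 4733808727928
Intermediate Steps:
(4884764 + 2148312)*(-4316081 + 4989159) = 7033076*673078 = 4733808727928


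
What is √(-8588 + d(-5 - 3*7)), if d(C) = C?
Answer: I*√8614 ≈ 92.812*I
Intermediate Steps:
√(-8588 + d(-5 - 3*7)) = √(-8588 + (-5 - 3*7)) = √(-8588 + (-5 - 21)) = √(-8588 - 26) = √(-8614) = I*√8614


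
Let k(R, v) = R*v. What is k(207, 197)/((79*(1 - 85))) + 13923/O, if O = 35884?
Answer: -28560846/4960963 ≈ -5.7571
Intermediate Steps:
k(207, 197)/((79*(1 - 85))) + 13923/O = (207*197)/((79*(1 - 85))) + 13923/35884 = 40779/((79*(-84))) + 13923*(1/35884) = 40779/(-6636) + 13923/35884 = 40779*(-1/6636) + 13923/35884 = -13593/2212 + 13923/35884 = -28560846/4960963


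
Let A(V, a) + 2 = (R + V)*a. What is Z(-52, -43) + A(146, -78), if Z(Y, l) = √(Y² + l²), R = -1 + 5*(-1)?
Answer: -10922 + √4553 ≈ -10855.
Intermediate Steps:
R = -6 (R = -1 - 5 = -6)
A(V, a) = -2 + a*(-6 + V) (A(V, a) = -2 + (-6 + V)*a = -2 + a*(-6 + V))
Z(-52, -43) + A(146, -78) = √((-52)² + (-43)²) + (-2 - 6*(-78) + 146*(-78)) = √(2704 + 1849) + (-2 + 468 - 11388) = √4553 - 10922 = -10922 + √4553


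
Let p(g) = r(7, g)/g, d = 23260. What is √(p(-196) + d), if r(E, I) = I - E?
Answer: √4559163/14 ≈ 152.52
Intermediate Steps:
p(g) = (-7 + g)/g (p(g) = (g - 1*7)/g = (g - 7)/g = (-7 + g)/g)
√(p(-196) + d) = √((-7 - 196)/(-196) + 23260) = √(-1/196*(-203) + 23260) = √(29/28 + 23260) = √(651309/28) = √4559163/14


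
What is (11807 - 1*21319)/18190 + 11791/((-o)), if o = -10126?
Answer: 59079889/92095970 ≈ 0.64150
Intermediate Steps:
(11807 - 1*21319)/18190 + 11791/((-o)) = (11807 - 1*21319)/18190 + 11791/((-1*(-10126))) = (11807 - 21319)*(1/18190) + 11791/10126 = -9512*1/18190 + 11791*(1/10126) = -4756/9095 + 11791/10126 = 59079889/92095970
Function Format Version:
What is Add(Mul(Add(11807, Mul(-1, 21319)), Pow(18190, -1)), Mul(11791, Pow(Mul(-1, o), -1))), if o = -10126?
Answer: Rational(59079889, 92095970) ≈ 0.64150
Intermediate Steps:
Add(Mul(Add(11807, Mul(-1, 21319)), Pow(18190, -1)), Mul(11791, Pow(Mul(-1, o), -1))) = Add(Mul(Add(11807, Mul(-1, 21319)), Pow(18190, -1)), Mul(11791, Pow(Mul(-1, -10126), -1))) = Add(Mul(Add(11807, -21319), Rational(1, 18190)), Mul(11791, Pow(10126, -1))) = Add(Mul(-9512, Rational(1, 18190)), Mul(11791, Rational(1, 10126))) = Add(Rational(-4756, 9095), Rational(11791, 10126)) = Rational(59079889, 92095970)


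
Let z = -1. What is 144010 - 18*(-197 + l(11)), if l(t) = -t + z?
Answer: 147772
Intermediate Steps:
l(t) = -1 - t (l(t) = -t - 1 = -1 - t)
144010 - 18*(-197 + l(11)) = 144010 - 18*(-197 + (-1 - 1*11)) = 144010 - 18*(-197 + (-1 - 11)) = 144010 - 18*(-197 - 12) = 144010 - 18*(-209) = 144010 - 1*(-3762) = 144010 + 3762 = 147772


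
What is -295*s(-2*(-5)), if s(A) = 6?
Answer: -1770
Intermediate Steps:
-295*s(-2*(-5)) = -295*6 = -1770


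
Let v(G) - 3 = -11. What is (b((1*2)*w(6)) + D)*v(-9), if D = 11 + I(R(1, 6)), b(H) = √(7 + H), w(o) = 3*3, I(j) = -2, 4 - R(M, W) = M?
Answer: -112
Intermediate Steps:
R(M, W) = 4 - M
w(o) = 9
v(G) = -8 (v(G) = 3 - 11 = -8)
D = 9 (D = 11 - 2 = 9)
(b((1*2)*w(6)) + D)*v(-9) = (√(7 + (1*2)*9) + 9)*(-8) = (√(7 + 2*9) + 9)*(-8) = (√(7 + 18) + 9)*(-8) = (√25 + 9)*(-8) = (5 + 9)*(-8) = 14*(-8) = -112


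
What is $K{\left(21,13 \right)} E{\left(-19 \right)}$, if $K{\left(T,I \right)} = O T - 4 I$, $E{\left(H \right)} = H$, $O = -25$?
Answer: $10963$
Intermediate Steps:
$K{\left(T,I \right)} = - 25 T - 4 I$
$K{\left(21,13 \right)} E{\left(-19 \right)} = \left(\left(-25\right) 21 - 52\right) \left(-19\right) = \left(-525 - 52\right) \left(-19\right) = \left(-577\right) \left(-19\right) = 10963$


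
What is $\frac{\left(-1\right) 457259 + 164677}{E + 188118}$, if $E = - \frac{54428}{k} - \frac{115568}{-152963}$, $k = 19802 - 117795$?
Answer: $- \frac{2192800163062369}{1409888700400875} \approx -1.5553$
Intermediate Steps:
$k = -97993$ ($k = 19802 - 117795 = -97993$)
$E = \frac{19650325188}{14989303259}$ ($E = - \frac{54428}{-97993} - \frac{115568}{-152963} = \left(-54428\right) \left(- \frac{1}{97993}\right) - - \frac{115568}{152963} = \frac{54428}{97993} + \frac{115568}{152963} = \frac{19650325188}{14989303259} \approx 1.311$)
$\frac{\left(-1\right) 457259 + 164677}{E + 188118} = \frac{\left(-1\right) 457259 + 164677}{\frac{19650325188}{14989303259} + 188118} = \frac{-457259 + 164677}{\frac{2819777400801750}{14989303259}} = \left(-292582\right) \frac{14989303259}{2819777400801750} = - \frac{2192800163062369}{1409888700400875}$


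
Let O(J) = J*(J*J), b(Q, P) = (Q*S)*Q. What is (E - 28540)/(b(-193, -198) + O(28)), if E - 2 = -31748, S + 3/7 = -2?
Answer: 422002/479569 ≈ 0.87996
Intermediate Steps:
S = -17/7 (S = -3/7 - 2 = -17/7 ≈ -2.4286)
E = -31746 (E = 2 - 31748 = -31746)
b(Q, P) = -17*Q**2/7 (b(Q, P) = (Q*(-17/7))*Q = (-17*Q/7)*Q = -17*Q**2/7)
O(J) = J**3 (O(J) = J*J**2 = J**3)
(E - 28540)/(b(-193, -198) + O(28)) = (-31746 - 28540)/(-17/7*(-193)**2 + 28**3) = -60286/(-17/7*37249 + 21952) = -60286/(-633233/7 + 21952) = -60286/(-479569/7) = -60286*(-7/479569) = 422002/479569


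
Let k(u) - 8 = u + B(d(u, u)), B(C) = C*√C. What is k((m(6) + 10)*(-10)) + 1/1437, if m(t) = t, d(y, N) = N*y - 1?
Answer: -218423/1437 + 25599*√25599 ≈ 4.0956e+6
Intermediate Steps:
d(y, N) = -1 + N*y
B(C) = C^(3/2)
k(u) = 8 + u + (-1 + u²)^(3/2) (k(u) = 8 + (u + (-1 + u*u)^(3/2)) = 8 + (u + (-1 + u²)^(3/2)) = 8 + u + (-1 + u²)^(3/2))
k((m(6) + 10)*(-10)) + 1/1437 = (8 + (6 + 10)*(-10) + (-1 + ((6 + 10)*(-10))²)^(3/2)) + 1/1437 = (8 + 16*(-10) + (-1 + (16*(-10))²)^(3/2)) + 1/1437 = (8 - 160 + (-1 + (-160)²)^(3/2)) + 1/1437 = (8 - 160 + (-1 + 25600)^(3/2)) + 1/1437 = (8 - 160 + 25599^(3/2)) + 1/1437 = (8 - 160 + 25599*√25599) + 1/1437 = (-152 + 25599*√25599) + 1/1437 = -218423/1437 + 25599*√25599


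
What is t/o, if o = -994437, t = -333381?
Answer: 111127/331479 ≈ 0.33525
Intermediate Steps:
t/o = -333381/(-994437) = -333381*(-1/994437) = 111127/331479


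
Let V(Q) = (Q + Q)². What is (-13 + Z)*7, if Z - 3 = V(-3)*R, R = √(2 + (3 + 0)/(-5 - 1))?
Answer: -70 + 126*√6 ≈ 238.64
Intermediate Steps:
V(Q) = 4*Q² (V(Q) = (2*Q)² = 4*Q²)
R = √6/2 (R = √(2 + 3/(-6)) = √(2 + 3*(-⅙)) = √(2 - ½) = √(3/2) = √6/2 ≈ 1.2247)
Z = 3 + 18*√6 (Z = 3 + (4*(-3)²)*(√6/2) = 3 + (4*9)*(√6/2) = 3 + 36*(√6/2) = 3 + 18*√6 ≈ 47.091)
(-13 + Z)*7 = (-13 + (3 + 18*√6))*7 = (-10 + 18*√6)*7 = -70 + 126*√6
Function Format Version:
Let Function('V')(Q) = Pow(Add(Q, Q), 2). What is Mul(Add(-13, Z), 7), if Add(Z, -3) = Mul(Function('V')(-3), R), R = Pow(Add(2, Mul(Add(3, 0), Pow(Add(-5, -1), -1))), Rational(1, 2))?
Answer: Add(-70, Mul(126, Pow(6, Rational(1, 2)))) ≈ 238.64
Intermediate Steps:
Function('V')(Q) = Mul(4, Pow(Q, 2)) (Function('V')(Q) = Pow(Mul(2, Q), 2) = Mul(4, Pow(Q, 2)))
R = Mul(Rational(1, 2), Pow(6, Rational(1, 2))) (R = Pow(Add(2, Mul(3, Pow(-6, -1))), Rational(1, 2)) = Pow(Add(2, Mul(3, Rational(-1, 6))), Rational(1, 2)) = Pow(Add(2, Rational(-1, 2)), Rational(1, 2)) = Pow(Rational(3, 2), Rational(1, 2)) = Mul(Rational(1, 2), Pow(6, Rational(1, 2))) ≈ 1.2247)
Z = Add(3, Mul(18, Pow(6, Rational(1, 2)))) (Z = Add(3, Mul(Mul(4, Pow(-3, 2)), Mul(Rational(1, 2), Pow(6, Rational(1, 2))))) = Add(3, Mul(Mul(4, 9), Mul(Rational(1, 2), Pow(6, Rational(1, 2))))) = Add(3, Mul(36, Mul(Rational(1, 2), Pow(6, Rational(1, 2))))) = Add(3, Mul(18, Pow(6, Rational(1, 2)))) ≈ 47.091)
Mul(Add(-13, Z), 7) = Mul(Add(-13, Add(3, Mul(18, Pow(6, Rational(1, 2))))), 7) = Mul(Add(-10, Mul(18, Pow(6, Rational(1, 2)))), 7) = Add(-70, Mul(126, Pow(6, Rational(1, 2))))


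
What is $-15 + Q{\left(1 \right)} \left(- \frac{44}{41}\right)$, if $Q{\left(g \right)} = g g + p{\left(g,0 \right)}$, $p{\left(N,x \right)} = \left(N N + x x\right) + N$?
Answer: $- \frac{747}{41} \approx -18.22$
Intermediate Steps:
$p{\left(N,x \right)} = N + N^{2} + x^{2}$ ($p{\left(N,x \right)} = \left(N^{2} + x^{2}\right) + N = N + N^{2} + x^{2}$)
$Q{\left(g \right)} = g + 2 g^{2}$ ($Q{\left(g \right)} = g g + \left(g + g^{2} + 0^{2}\right) = g^{2} + \left(g + g^{2} + 0\right) = g^{2} + \left(g + g^{2}\right) = g + 2 g^{2}$)
$-15 + Q{\left(1 \right)} \left(- \frac{44}{41}\right) = -15 + 1 \left(1 + 2 \cdot 1\right) \left(- \frac{44}{41}\right) = -15 + 1 \left(1 + 2\right) \left(\left(-44\right) \frac{1}{41}\right) = -15 + 1 \cdot 3 \left(- \frac{44}{41}\right) = -15 + 3 \left(- \frac{44}{41}\right) = -15 - \frac{132}{41} = - \frac{747}{41}$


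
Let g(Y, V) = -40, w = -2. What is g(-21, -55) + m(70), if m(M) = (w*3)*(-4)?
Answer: -16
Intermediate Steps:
m(M) = 24 (m(M) = -2*3*(-4) = -6*(-4) = 24)
g(-21, -55) + m(70) = -40 + 24 = -16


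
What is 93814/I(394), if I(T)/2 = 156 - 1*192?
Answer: -46907/36 ≈ -1303.0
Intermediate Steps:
I(T) = -72 (I(T) = 2*(156 - 1*192) = 2*(156 - 192) = 2*(-36) = -72)
93814/I(394) = 93814/(-72) = 93814*(-1/72) = -46907/36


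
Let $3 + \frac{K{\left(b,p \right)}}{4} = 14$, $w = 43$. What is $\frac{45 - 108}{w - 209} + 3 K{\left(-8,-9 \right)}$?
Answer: $\frac{21975}{166} \approx 132.38$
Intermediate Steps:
$K{\left(b,p \right)} = 44$ ($K{\left(b,p \right)} = -12 + 4 \cdot 14 = -12 + 56 = 44$)
$\frac{45 - 108}{w - 209} + 3 K{\left(-8,-9 \right)} = \frac{45 - 108}{43 - 209} + 3 \cdot 44 = - \frac{63}{-166} + 132 = \left(-63\right) \left(- \frac{1}{166}\right) + 132 = \frac{63}{166} + 132 = \frac{21975}{166}$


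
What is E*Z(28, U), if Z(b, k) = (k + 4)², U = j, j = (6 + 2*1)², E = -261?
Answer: -1206864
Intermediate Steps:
j = 64 (j = (6 + 2)² = 8² = 64)
U = 64
Z(b, k) = (4 + k)²
E*Z(28, U) = -261*(4 + 64)² = -261*68² = -261*4624 = -1206864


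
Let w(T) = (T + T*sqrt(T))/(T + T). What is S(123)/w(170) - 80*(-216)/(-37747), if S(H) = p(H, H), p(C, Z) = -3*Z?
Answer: 24936966/6379243 - 738*sqrt(170)/169 ≈ -53.028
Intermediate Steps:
S(H) = -3*H
w(T) = (T + T**(3/2))/(2*T) (w(T) = (T + T**(3/2))/((2*T)) = (T + T**(3/2))*(1/(2*T)) = (T + T**(3/2))/(2*T))
S(123)/w(170) - 80*(-216)/(-37747) = (-3*123)/(1/2 + sqrt(170)/2) - 80*(-216)/(-37747) = -369/(1/2 + sqrt(170)/2) + 17280*(-1/37747) = -369/(1/2 + sqrt(170)/2) - 17280/37747 = -17280/37747 - 369/(1/2 + sqrt(170)/2)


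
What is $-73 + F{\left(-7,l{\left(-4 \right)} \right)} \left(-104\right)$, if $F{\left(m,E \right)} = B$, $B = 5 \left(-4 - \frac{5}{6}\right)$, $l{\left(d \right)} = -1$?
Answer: $\frac{7321}{3} \approx 2440.3$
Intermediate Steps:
$B = - \frac{145}{6}$ ($B = 5 \left(-4 - \frac{5}{6}\right) = 5 \left(- \frac{29}{6}\right) = - \frac{145}{6} \approx -24.167$)
$F{\left(m,E \right)} = - \frac{145}{6}$
$-73 + F{\left(-7,l{\left(-4 \right)} \right)} \left(-104\right) = -73 - - \frac{7540}{3} = -73 + \frac{7540}{3} = \frac{7321}{3}$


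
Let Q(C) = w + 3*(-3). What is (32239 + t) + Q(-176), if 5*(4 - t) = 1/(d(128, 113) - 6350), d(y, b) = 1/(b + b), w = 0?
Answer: 231294906056/7175495 ≈ 32234.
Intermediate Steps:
d(y, b) = 1/(2*b)
Q(C) = -9 (Q(C) = 0 + 3*(-3) = 0 - 9 = -9)
t = 28702206/7175495 (t = 4 - 1/(5*((½)/113 - 6350)) = 4 - 1/(5*((½)*(1/113) - 6350)) = 4 - 1/(5*(1/226 - 6350)) = 4 - 1/(5*(-1435099/226)) = 4 - ⅕*(-226/1435099) = 4 + 226/7175495 = 28702206/7175495 ≈ 4.0000)
(32239 + t) + Q(-176) = (32239 + 28702206/7175495) - 9 = 231359485511/7175495 - 9 = 231294906056/7175495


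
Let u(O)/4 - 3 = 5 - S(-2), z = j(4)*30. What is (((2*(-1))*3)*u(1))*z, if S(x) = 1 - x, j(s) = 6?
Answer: -21600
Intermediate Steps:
z = 180 (z = 6*30 = 180)
u(O) = 20 (u(O) = 12 + 4*(5 - (1 - 1*(-2))) = 12 + 4*(5 - (1 + 2)) = 12 + 4*(5 - 1*3) = 12 + 4*(5 - 3) = 12 + 4*2 = 12 + 8 = 20)
(((2*(-1))*3)*u(1))*z = (((2*(-1))*3)*20)*180 = (-2*3*20)*180 = -6*20*180 = -120*180 = -21600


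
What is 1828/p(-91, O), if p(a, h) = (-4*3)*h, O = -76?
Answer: 457/228 ≈ 2.0044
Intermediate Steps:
p(a, h) = -12*h
1828/p(-91, O) = 1828/((-12*(-76))) = 1828/912 = 1828*(1/912) = 457/228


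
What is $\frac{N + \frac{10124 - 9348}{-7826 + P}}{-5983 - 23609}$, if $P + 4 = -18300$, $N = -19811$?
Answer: $\frac{258831103}{386619480} \approx 0.66947$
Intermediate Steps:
$P = -18304$ ($P = -4 - 18300 = -18304$)
$\frac{N + \frac{10124 - 9348}{-7826 + P}}{-5983 - 23609} = \frac{-19811 + \frac{10124 - 9348}{-7826 - 18304}}{-5983 - 23609} = \frac{-19811 + \frac{776}{-26130}}{-29592} = \left(-19811 + 776 \left(- \frac{1}{26130}\right)\right) \left(- \frac{1}{29592}\right) = \left(-19811 - \frac{388}{13065}\right) \left(- \frac{1}{29592}\right) = \left(- \frac{258831103}{13065}\right) \left(- \frac{1}{29592}\right) = \frac{258831103}{386619480}$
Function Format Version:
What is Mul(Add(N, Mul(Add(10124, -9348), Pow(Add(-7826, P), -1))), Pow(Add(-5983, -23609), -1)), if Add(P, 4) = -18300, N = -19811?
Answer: Rational(258831103, 386619480) ≈ 0.66947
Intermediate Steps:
P = -18304 (P = Add(-4, -18300) = -18304)
Mul(Add(N, Mul(Add(10124, -9348), Pow(Add(-7826, P), -1))), Pow(Add(-5983, -23609), -1)) = Mul(Add(-19811, Mul(Add(10124, -9348), Pow(Add(-7826, -18304), -1))), Pow(Add(-5983, -23609), -1)) = Mul(Add(-19811, Mul(776, Pow(-26130, -1))), Pow(-29592, -1)) = Mul(Add(-19811, Mul(776, Rational(-1, 26130))), Rational(-1, 29592)) = Mul(Add(-19811, Rational(-388, 13065)), Rational(-1, 29592)) = Mul(Rational(-258831103, 13065), Rational(-1, 29592)) = Rational(258831103, 386619480)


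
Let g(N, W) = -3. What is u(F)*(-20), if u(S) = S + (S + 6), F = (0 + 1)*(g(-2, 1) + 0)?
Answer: 0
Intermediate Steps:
F = -3 (F = (0 + 1)*(-3 + 0) = 1*(-3) = -3)
u(S) = 6 + 2*S (u(S) = S + (6 + S) = 6 + 2*S)
u(F)*(-20) = (6 + 2*(-3))*(-20) = (6 - 6)*(-20) = 0*(-20) = 0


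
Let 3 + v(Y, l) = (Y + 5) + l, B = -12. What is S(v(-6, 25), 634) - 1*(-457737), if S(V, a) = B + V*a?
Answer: 471039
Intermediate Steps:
v(Y, l) = 2 + Y + l (v(Y, l) = -3 + ((Y + 5) + l) = -3 + ((5 + Y) + l) = -3 + (5 + Y + l) = 2 + Y + l)
S(V, a) = -12 + V*a
S(v(-6, 25), 634) - 1*(-457737) = (-12 + (2 - 6 + 25)*634) - 1*(-457737) = (-12 + 21*634) + 457737 = (-12 + 13314) + 457737 = 13302 + 457737 = 471039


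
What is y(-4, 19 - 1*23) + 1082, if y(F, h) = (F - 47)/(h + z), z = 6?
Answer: 2113/2 ≈ 1056.5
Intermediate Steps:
y(F, h) = (-47 + F)/(6 + h) (y(F, h) = (F - 47)/(h + 6) = (-47 + F)/(6 + h))
y(-4, 19 - 1*23) + 1082 = (-47 - 4)/(6 + (19 - 1*23)) + 1082 = -51/(6 + (19 - 23)) + 1082 = -51/(6 - 4) + 1082 = -51/2 + 1082 = 2113/2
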